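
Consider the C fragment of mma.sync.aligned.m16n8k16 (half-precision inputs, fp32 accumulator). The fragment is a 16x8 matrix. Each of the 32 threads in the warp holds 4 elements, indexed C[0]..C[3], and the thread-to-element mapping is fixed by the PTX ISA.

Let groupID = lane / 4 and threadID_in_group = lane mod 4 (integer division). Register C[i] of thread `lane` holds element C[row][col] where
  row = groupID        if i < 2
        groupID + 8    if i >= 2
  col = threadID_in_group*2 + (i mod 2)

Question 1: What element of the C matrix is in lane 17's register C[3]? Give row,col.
12,3

lane 17: g=4 (17/4), t=1 (17%4)
i=3: r=4+8=12, c=1*2+1=3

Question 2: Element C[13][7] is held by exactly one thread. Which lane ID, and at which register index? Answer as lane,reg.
r=13->g=5,rb=1  c=7->t=3,b0=1
L=5*4+3=23  i=1*2+1=3

23,3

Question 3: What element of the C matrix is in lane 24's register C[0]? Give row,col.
L=24->g=24>>2=6, t=24&3=0
[0]->row 6+0=6  col 0·2+0=0

6,0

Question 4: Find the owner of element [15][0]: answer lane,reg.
r=15⇒gr=7,Rb=1  c=0⇒th=0,odd=0
L=7*4+0=28  i=1*2+0=2

28,2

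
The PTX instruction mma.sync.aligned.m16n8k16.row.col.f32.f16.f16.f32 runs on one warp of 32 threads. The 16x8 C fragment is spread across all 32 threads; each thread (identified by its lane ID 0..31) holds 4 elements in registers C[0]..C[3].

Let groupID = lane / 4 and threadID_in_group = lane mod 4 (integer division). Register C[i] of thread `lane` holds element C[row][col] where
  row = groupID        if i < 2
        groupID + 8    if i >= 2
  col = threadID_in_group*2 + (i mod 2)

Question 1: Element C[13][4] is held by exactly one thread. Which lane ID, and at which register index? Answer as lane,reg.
r=13->g=5,rb=1  c=4->t=2,b0=0
L=5*4+2=22  i=1*2+0=2

22,2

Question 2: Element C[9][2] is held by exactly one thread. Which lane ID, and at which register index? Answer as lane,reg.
r=9⇒gr=1,Rb=1  c=2⇒th=1,odd=0
L=1*4+1=5  i=1*2+0=2

5,2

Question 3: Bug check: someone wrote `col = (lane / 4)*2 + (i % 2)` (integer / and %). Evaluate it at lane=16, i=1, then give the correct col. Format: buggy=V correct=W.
buggy=9 correct=1

`(lane / 4)*2 + (i % 2)`[16,1]⇒9
lane 16: gr=4 (16/4), th=0 (16%4)
i=1: r=4+0=4, c=0*2+1=1
col: 9 vs 1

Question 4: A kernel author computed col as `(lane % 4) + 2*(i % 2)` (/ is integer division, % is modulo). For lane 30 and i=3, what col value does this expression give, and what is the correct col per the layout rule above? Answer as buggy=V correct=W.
buggy=4 correct=5

`(lane % 4) + 2*(i % 2)`[30,3]→4
30: G=7,T=2
[3] (7+8,2*2+1) = (15,5)
col: 4 vs 5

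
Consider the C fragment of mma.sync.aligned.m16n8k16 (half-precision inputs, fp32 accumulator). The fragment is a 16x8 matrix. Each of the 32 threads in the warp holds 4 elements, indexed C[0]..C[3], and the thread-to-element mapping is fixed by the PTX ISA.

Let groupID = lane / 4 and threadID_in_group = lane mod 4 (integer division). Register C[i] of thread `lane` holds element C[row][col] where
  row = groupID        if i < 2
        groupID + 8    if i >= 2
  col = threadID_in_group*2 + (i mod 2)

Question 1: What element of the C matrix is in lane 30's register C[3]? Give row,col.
15,5

lane 30: gid=7 (30/4), tid=2 (30%4)
i=3: r=7+8=15, c=2*2+1=5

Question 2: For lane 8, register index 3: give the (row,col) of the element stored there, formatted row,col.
10,1

L=8⇒gr=8>>2=2, th=8&3=0
[3]⇒row 2+8=10  col 0·2+1=1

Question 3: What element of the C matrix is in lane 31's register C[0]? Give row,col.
lane 31=>31/4=7, 31 mod 4=3
i=0  r:7+0=>7  c:2·3+0=>6

7,6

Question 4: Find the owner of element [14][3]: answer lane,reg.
r:14=>grp=6,rB=1  c:3=>tig=1,lo=1
L=6*4+1=25  i=1*2+1=3

25,3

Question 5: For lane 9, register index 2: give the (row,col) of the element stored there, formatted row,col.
9: gid=2,tid=1
[2] (2+8,1*2+0) = (10,2)

10,2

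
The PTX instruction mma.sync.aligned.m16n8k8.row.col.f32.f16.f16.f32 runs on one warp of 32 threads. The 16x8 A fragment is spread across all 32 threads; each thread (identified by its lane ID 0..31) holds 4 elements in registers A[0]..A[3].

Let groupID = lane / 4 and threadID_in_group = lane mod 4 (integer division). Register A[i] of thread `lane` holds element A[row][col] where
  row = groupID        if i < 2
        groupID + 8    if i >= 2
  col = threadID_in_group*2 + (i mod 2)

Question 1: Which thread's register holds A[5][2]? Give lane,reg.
21,0

r=5⇒gr=5,Rb=0  c=2⇒th=1,odd=0
L=5*4+1=21  i=0*2+0=0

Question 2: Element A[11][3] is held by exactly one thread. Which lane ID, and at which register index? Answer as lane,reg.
13,3

r: 11->gid=3,r8=1  c: 3->tid=1,i&1=1
L=3*4+1=13  i=1*2+1=3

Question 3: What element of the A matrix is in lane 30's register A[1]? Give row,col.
7,5

lane 30->30/4=7, 30 mod 4=2
i=1  r:7+0->7  c:2·2+1->5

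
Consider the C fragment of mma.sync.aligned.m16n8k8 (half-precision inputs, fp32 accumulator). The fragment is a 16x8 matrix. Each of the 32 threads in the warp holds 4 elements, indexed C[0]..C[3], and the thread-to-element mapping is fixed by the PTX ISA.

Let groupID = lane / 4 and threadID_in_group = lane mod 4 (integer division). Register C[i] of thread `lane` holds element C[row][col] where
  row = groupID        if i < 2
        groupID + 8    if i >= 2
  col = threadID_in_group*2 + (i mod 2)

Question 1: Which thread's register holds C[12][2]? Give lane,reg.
17,2

r:12=>grp=4,rB=1  c:2=>tig=1,lo=0
L=4*4+1=17  i=1*2+0=2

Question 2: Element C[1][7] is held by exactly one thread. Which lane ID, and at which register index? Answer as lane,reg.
r: 1->gid=1,r8=0  c: 7->tid=3,i&1=1
L=1*4+3=7  i=0*2+1=1

7,1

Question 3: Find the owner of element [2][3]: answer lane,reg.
9,1

r=2->g=2,rb=0  c=3->t=1,b0=1
L=2*4+1=9  i=0*2+1=1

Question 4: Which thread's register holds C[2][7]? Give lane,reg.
r=2⇒gr=2,Rb=0  c=7⇒th=3,odd=1
L=2*4+3=11  i=0*2+1=1

11,1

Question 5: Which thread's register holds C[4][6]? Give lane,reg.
r=4⇒gr=4,Rb=0  c=6⇒th=3,odd=0
L=4*4+3=19  i=0*2+0=0

19,0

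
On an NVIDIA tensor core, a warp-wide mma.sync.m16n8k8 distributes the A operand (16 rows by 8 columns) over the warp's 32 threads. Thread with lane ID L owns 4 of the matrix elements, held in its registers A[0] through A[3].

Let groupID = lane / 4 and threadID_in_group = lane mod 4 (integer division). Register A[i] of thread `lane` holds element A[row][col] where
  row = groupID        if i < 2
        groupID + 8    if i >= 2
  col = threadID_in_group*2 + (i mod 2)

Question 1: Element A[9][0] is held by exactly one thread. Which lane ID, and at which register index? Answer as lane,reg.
4,2

r:9=>grp=1,rB=1  c:0=>tig=0,lo=0
L=1*4+0=4  i=1*2+0=2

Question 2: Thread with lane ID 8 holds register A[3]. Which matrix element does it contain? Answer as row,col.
lane 8→8/4=2, 8 mod 4=0
i=3  r:2+8→10  c:2·0+1→1

10,1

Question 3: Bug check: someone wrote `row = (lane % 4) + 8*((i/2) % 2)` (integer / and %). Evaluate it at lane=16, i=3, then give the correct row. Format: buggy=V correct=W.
`(lane % 4) + 8*((i/2) % 2)`[16,3]->8
16: g=4,t=0
[3] (4+8,0*2+1) = (12,1)
row: 8 vs 12

buggy=8 correct=12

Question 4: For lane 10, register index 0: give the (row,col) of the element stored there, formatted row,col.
2,4

L=10->g=10>>2=2, t=10&3=2
[0]->row 2+0=2  col 2·2+0=4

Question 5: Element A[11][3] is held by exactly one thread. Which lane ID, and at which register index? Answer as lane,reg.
13,3

r:11=>grp=3,rB=1  c:3=>tig=1,lo=1
L=3*4+1=13  i=1*2+1=3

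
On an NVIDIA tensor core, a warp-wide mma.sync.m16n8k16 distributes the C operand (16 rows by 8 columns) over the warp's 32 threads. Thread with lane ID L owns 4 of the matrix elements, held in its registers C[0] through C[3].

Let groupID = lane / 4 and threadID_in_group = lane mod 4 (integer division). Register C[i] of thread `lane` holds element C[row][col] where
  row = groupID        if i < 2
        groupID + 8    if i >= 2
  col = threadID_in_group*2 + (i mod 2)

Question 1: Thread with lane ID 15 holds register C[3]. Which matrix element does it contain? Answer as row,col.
11,7

lane 15: grp=3 (15/4), tig=3 (15%4)
i=3: r=3+8=11, c=3*2+1=7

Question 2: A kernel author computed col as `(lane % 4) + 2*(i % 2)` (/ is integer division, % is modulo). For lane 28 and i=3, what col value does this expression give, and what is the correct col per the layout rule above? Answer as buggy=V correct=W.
buggy=2 correct=1

`(lane % 4) + 2*(i % 2)`[28,3]->2
L=28->g=28>>2=7, t=28&3=0
[3]->row 7+8=15  col 0·2+1=1
col: 2 vs 1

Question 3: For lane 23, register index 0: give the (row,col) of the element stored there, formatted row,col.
5,6

lane 23: grp=5 (23/4), tig=3 (23%4)
i=0: r=5+0=5, c=3*2+0=6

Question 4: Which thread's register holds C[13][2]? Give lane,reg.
r:13=>grp=5,rB=1  c:2=>tig=1,lo=0
L=5*4+1=21  i=1*2+0=2

21,2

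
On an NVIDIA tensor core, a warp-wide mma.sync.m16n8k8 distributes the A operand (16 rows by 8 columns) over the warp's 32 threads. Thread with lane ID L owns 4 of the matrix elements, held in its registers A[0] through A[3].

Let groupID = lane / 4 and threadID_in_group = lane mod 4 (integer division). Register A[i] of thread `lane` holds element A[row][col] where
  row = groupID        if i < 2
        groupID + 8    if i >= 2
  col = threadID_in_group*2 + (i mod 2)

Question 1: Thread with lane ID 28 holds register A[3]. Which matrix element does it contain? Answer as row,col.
L=28->gid=28>>2=7, tid=28&3=0
[3]->row 7+8=15  col 0·2+1=1

15,1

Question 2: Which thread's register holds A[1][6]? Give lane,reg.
r=1->g=1,rb=0  c=6->t=3,b0=0
L=1*4+3=7  i=0*2+0=0

7,0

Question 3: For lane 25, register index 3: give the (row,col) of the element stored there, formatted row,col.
lane 25->25/4=6, 25 mod 4=1
i=3  r:6+8->14  c:2·1+1->3

14,3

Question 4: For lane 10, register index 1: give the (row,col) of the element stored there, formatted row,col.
10: grp=2,tig=2
[1] (2+0,2*2+1) = (2,5)

2,5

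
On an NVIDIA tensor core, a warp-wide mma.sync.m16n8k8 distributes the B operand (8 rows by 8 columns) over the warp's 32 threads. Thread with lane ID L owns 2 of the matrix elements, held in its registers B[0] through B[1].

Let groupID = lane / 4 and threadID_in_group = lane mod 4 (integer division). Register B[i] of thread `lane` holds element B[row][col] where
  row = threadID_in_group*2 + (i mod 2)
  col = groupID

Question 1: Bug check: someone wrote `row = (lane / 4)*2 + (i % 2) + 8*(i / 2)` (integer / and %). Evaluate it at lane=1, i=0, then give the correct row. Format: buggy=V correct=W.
buggy=0 correct=2

`(lane / 4)*2 + (i % 2) + 8*(i / 2)`[1,0]->0
lane 1->1/4=0, 1 mod 4=1
i=0  r:2·1+0->2  c:0
row: 0 vs 2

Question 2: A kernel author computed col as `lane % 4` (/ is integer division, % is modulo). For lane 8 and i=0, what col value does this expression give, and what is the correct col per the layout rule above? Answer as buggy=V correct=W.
buggy=0 correct=2

`lane % 4`[8,0]→0
lane 8: G=2 (8/4), T=0 (8%4)
i=0: r=0*2+0=0, c=G=2
col: 0 vs 2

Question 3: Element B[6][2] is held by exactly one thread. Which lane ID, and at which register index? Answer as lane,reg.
11,0

c=2⇒gr=2  r=6⇒th=3,odd=0
L=2*4+3=11  i=0=0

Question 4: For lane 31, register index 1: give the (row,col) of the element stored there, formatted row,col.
31: G=7,T=3
[1] (3*2+1,7) = (7,7)

7,7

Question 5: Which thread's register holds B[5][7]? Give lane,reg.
30,1

c=7→G=7  r=5→T=2,p=1
L=7*4+2=30  i=1=1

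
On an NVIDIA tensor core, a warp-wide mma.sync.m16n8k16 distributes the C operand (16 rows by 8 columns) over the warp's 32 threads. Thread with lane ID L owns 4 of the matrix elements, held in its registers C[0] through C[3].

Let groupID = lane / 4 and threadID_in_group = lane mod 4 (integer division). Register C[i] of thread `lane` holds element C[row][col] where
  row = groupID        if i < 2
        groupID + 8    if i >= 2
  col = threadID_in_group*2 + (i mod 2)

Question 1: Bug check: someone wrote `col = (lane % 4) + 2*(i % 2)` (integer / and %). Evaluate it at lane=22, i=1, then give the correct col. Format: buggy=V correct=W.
buggy=4 correct=5

`(lane % 4) + 2*(i % 2)`[22,1]->4
22: gid=5,tid=2
[1] (5+0,2*2+1) = (5,5)
col: 4 vs 5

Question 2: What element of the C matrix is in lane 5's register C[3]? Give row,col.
9,3

5: g=1,t=1
[3] (1+8,1*2+1) = (9,3)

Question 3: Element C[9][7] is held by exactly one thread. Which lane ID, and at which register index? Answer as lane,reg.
7,3

r:9=>grp=1,rB=1  c:7=>tig=3,lo=1
L=1*4+3=7  i=1*2+1=3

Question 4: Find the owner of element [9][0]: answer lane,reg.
r=9→G=1,rhi=1  c=0→T=0,p=0
L=1*4+0=4  i=1*2+0=2

4,2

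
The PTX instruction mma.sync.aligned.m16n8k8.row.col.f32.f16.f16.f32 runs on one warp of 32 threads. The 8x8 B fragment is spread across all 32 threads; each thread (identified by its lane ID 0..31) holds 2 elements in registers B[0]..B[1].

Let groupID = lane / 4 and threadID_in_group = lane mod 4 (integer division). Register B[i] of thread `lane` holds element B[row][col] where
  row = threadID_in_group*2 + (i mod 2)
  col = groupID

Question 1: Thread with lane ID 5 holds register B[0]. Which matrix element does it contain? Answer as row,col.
5: G=1,T=1
[0] (1*2+0,1) = (2,1)

2,1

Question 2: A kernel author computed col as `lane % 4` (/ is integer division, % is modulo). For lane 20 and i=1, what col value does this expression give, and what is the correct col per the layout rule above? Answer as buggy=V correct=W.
buggy=0 correct=5

`lane % 4`[20,1]->0
L=20->g=20>>2=5, t=20&3=0
[1]->row 0·2+1=1  col g=5
col: 0 vs 5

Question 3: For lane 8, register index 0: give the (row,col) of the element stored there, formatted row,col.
0,2

lane 8->8/4=2, 8 mod 4=0
i=0  r:2·0+0->0  c:2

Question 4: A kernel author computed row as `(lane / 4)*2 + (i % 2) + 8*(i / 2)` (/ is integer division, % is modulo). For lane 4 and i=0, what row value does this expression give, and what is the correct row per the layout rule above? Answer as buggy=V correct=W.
`(lane / 4)*2 + (i % 2) + 8*(i / 2)`[4,0]->2
L=4->g=4>>2=1, t=4&3=0
[0]->row 0·2+0=0  col g=1
row: 2 vs 0

buggy=2 correct=0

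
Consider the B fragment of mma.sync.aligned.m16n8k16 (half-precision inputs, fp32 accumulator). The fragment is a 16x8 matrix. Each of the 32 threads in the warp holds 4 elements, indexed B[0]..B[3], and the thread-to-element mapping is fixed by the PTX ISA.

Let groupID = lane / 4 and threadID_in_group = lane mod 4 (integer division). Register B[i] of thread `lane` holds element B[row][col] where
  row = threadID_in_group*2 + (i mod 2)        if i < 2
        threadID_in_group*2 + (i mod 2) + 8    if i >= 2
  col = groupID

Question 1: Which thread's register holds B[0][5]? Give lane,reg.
c: 5->gid=5  r: 0->r8=0,tid=0,i&1=0
L=5*4+0=20  i=0*2+0=0

20,0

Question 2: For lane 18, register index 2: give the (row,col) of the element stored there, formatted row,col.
12,4

L=18->g=18>>2=4, t=18&3=2
[2]->row 2·2+0+8=12  col g=4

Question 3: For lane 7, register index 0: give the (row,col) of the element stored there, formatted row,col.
6,1

lane 7=>7/4=1, 7 mod 4=3
i=0  r:2·3+0+0=>6  c:1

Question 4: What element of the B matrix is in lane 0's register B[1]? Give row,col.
0: G=0,T=0
[1] (0*2+1+0,0) = (1,0)

1,0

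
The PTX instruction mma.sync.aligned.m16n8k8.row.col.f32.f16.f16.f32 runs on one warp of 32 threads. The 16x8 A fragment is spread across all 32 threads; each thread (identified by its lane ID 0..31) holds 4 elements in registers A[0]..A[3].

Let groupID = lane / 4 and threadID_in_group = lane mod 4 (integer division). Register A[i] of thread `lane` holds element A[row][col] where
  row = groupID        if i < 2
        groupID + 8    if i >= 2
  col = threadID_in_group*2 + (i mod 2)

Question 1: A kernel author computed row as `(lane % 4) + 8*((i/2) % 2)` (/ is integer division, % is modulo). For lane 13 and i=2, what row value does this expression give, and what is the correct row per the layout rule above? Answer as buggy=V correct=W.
buggy=9 correct=11

`(lane % 4) + 8*((i/2) % 2)`[13,2]⇒9
lane 13: gr=3 (13/4), th=1 (13%4)
i=2: r=3+8=11, c=1*2+0=2
row: 9 vs 11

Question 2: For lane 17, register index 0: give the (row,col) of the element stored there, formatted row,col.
4,2

L=17->g=17>>2=4, t=17&3=1
[0]->row 4+0=4  col 1·2+0=2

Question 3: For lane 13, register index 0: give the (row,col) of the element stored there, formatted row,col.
lane 13: gr=3 (13/4), th=1 (13%4)
i=0: r=3+0=3, c=1*2+0=2

3,2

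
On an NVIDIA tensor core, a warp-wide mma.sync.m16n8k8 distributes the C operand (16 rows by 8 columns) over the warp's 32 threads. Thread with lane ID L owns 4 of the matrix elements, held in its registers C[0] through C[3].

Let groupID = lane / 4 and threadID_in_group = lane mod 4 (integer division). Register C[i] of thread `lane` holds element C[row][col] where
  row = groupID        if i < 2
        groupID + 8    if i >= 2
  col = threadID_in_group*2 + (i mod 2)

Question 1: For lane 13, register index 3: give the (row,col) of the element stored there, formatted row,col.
11,3

13: G=3,T=1
[3] (3+8,1*2+1) = (11,3)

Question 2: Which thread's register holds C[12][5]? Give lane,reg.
18,3

r=12→G=4,rhi=1  c=5→T=2,p=1
L=4*4+2=18  i=1*2+1=3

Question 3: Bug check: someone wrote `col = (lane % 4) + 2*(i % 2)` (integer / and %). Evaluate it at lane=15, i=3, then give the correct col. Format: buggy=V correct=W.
`(lane % 4) + 2*(i % 2)`[15,3]=>5
lane 15=>15/4=3, 15 mod 4=3
i=3  r:3+8=>11  c:2·3+1=>7
col: 5 vs 7

buggy=5 correct=7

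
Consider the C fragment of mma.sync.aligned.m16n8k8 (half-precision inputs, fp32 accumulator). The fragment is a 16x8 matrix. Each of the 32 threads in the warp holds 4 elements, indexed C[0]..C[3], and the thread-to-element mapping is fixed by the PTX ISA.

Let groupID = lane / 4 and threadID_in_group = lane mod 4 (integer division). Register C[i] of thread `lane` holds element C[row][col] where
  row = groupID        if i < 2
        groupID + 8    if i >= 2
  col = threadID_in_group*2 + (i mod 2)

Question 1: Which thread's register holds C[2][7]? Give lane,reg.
11,1

r: 2->gid=2,r8=0  c: 7->tid=3,i&1=1
L=2*4+3=11  i=0*2+1=1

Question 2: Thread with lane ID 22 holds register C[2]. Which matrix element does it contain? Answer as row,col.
13,4

lane 22=>22/4=5, 22 mod 4=2
i=2  r:5+8=>13  c:2·2+0=>4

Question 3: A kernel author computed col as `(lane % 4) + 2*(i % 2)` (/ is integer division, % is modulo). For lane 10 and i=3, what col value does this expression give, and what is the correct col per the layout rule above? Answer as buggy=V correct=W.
buggy=4 correct=5

`(lane % 4) + 2*(i % 2)`[10,3]=>4
10: grp=2,tig=2
[3] (2+8,2*2+1) = (10,5)
col: 4 vs 5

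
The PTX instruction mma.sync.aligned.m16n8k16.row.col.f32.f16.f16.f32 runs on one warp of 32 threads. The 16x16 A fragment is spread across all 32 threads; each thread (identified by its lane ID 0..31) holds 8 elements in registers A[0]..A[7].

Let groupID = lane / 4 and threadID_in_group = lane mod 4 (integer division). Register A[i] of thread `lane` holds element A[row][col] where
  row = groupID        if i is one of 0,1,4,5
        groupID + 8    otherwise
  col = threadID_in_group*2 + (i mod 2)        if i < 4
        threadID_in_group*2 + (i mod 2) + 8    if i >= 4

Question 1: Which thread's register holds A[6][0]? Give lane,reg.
r=6→G=6,rhi=0  c=0→chi=0,T=0,p=0
L=6*4+0=24  i=0*4+0*2+0=0

24,0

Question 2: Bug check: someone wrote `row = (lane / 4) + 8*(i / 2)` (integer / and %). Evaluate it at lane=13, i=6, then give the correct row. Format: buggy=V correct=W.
buggy=27 correct=11

`(lane / 4) + 8*(i / 2)`[13,6]=>27
L=13=>grp=13>>2=3, tig=13&3=1
[6]=>row 3+8=11  col 1·2+0+8=10
row: 27 vs 11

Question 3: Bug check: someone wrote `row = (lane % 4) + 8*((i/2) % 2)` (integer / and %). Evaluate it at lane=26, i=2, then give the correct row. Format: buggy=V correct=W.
buggy=10 correct=14

`(lane % 4) + 8*((i/2) % 2)`[26,2]->10
26: g=6,t=2
[2] (6+8,2*2+0+0) = (14,4)
row: 10 vs 14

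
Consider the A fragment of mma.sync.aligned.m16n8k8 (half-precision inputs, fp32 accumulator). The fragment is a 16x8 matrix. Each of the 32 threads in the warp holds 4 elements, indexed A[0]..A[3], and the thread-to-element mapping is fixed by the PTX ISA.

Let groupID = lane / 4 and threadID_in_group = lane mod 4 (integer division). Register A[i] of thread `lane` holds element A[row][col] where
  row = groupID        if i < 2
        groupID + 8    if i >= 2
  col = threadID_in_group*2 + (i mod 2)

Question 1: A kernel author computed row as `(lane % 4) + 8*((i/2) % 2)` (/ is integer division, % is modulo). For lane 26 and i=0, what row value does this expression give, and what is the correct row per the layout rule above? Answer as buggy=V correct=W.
`(lane % 4) + 8*((i/2) % 2)`[26,0]→2
26: G=6,T=2
[0] (6+0,2*2+0) = (6,4)
row: 2 vs 6

buggy=2 correct=6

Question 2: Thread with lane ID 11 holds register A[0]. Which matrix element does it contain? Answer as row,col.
2,6

11: g=2,t=3
[0] (2+0,3*2+0) = (2,6)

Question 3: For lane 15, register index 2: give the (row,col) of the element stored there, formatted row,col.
11,6

15: gr=3,th=3
[2] (3+8,3*2+0) = (11,6)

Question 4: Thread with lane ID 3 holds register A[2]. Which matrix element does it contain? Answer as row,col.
8,6

lane 3->3/4=0, 3 mod 4=3
i=2  r:0+8->8  c:2·3+0->6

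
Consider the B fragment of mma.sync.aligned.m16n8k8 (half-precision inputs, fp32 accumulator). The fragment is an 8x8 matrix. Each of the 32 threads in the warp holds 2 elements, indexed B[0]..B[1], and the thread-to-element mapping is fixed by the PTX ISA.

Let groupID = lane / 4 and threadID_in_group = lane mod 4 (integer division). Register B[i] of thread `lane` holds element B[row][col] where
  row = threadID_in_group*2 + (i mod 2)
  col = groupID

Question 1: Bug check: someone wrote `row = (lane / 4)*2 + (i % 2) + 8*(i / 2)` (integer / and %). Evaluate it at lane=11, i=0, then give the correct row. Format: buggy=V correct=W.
buggy=4 correct=6

`(lane / 4)*2 + (i % 2) + 8*(i / 2)`[11,0]->4
L=11->g=11>>2=2, t=11&3=3
[0]->row 3·2+0=6  col g=2
row: 4 vs 6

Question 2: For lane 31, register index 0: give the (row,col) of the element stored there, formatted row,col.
6,7

L=31->gid=31>>2=7, tid=31&3=3
[0]->row 3·2+0=6  col gid=7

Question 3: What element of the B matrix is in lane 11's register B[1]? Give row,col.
lane 11: g=2 (11/4), t=3 (11%4)
i=1: r=3*2+1=7, c=g=2

7,2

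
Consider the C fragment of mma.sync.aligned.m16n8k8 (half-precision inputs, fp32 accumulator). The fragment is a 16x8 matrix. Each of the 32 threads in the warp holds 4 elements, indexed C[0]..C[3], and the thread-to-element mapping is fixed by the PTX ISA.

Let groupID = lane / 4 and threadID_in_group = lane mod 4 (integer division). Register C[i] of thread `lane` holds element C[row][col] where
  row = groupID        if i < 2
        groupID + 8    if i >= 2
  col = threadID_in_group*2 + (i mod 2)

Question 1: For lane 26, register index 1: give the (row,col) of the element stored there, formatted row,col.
L=26=>grp=26>>2=6, tig=26&3=2
[1]=>row 6+0=6  col 2·2+1=5

6,5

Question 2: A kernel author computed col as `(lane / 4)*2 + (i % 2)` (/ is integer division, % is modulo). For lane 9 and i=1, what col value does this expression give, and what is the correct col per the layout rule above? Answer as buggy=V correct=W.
buggy=5 correct=3

`(lane / 4)*2 + (i % 2)`[9,1]->5
lane 9->9/4=2, 9 mod 4=1
i=1  r:2+0->2  c:2·1+1->3
col: 5 vs 3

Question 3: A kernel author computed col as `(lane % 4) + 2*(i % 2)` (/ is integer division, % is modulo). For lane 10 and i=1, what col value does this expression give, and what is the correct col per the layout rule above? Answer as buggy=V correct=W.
buggy=4 correct=5

`(lane % 4) + 2*(i % 2)`[10,1]⇒4
10: gr=2,th=2
[1] (2+0,2*2+1) = (2,5)
col: 4 vs 5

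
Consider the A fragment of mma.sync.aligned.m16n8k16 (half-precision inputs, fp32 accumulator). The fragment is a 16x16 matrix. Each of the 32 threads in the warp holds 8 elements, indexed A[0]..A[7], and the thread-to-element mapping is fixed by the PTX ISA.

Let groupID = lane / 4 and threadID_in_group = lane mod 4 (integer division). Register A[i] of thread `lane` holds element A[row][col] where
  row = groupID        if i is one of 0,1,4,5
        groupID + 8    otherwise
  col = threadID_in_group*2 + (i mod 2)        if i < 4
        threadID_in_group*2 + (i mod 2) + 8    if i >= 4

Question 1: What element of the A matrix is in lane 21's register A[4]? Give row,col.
5,10

21: gid=5,tid=1
[4] (5+0,1*2+0+8) = (5,10)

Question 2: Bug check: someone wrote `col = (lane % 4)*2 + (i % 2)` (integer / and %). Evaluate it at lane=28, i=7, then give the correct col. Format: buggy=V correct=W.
`(lane % 4)*2 + (i % 2)`[28,7]→1
lane 28: G=7 (28/4), T=0 (28%4)
i=7: r=7+8=15, c=0*2+1+8=9
col: 1 vs 9

buggy=1 correct=9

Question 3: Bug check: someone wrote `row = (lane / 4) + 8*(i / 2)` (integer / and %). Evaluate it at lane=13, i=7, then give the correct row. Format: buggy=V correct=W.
`(lane / 4) + 8*(i / 2)`[13,7]=>27
L=13=>grp=13>>2=3, tig=13&3=1
[7]=>row 3+8=11  col 1·2+1+8=11
row: 27 vs 11

buggy=27 correct=11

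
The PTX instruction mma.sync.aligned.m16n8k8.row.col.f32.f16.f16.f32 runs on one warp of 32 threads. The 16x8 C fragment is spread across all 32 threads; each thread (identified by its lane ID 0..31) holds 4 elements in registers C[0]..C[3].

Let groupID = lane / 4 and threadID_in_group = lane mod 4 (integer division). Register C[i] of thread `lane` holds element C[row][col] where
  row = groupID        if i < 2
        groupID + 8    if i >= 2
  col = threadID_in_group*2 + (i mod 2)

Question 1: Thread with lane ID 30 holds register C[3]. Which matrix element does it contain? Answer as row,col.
15,5

lane 30: g=7 (30/4), t=2 (30%4)
i=3: r=7+8=15, c=2*2+1=5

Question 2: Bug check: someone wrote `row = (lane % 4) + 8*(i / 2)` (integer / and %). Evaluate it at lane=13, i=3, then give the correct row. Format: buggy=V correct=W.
buggy=9 correct=11

`(lane % 4) + 8*(i / 2)`[13,3]=>9
lane 13=>13/4=3, 13 mod 4=1
i=3  r:3+8=>11  c:2·1+1=>3
row: 9 vs 11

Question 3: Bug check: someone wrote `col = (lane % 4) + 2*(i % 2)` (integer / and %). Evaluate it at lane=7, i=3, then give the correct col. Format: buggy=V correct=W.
`(lane % 4) + 2*(i % 2)`[7,3]⇒5
7: gr=1,th=3
[3] (1+8,3*2+1) = (9,7)
col: 5 vs 7

buggy=5 correct=7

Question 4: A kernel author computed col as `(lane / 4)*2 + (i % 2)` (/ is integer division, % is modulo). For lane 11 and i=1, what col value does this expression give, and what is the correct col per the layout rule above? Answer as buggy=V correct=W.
buggy=5 correct=7

`(lane / 4)*2 + (i % 2)`[11,1]=>5
lane 11: grp=2 (11/4), tig=3 (11%4)
i=1: r=2+0=2, c=3*2+1=7
col: 5 vs 7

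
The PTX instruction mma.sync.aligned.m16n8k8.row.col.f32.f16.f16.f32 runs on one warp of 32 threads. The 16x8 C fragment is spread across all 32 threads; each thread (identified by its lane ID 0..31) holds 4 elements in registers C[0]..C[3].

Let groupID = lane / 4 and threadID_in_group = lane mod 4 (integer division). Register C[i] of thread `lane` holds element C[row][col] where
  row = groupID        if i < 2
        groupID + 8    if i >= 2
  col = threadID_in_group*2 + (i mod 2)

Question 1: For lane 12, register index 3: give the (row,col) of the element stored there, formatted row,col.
11,1

L=12=>grp=12>>2=3, tig=12&3=0
[3]=>row 3+8=11  col 0·2+1=1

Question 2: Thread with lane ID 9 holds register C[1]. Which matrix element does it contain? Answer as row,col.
L=9⇒gr=9>>2=2, th=9&3=1
[1]⇒row 2+0=2  col 1·2+1=3

2,3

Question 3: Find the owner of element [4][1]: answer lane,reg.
r=4⇒gr=4,Rb=0  c=1⇒th=0,odd=1
L=4*4+0=16  i=0*2+1=1

16,1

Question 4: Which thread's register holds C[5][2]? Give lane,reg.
21,0

r: 5->gid=5,r8=0  c: 2->tid=1,i&1=0
L=5*4+1=21  i=0*2+0=0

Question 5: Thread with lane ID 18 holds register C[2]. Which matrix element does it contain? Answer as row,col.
12,4

lane 18: g=4 (18/4), t=2 (18%4)
i=2: r=4+8=12, c=2*2+0=4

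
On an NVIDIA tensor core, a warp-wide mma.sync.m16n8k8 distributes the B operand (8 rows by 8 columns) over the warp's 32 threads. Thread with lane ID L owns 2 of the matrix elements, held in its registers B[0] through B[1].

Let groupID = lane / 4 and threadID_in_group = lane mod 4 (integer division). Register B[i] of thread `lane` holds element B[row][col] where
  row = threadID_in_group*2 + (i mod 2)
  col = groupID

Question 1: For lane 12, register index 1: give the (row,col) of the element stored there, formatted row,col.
lane 12=>12/4=3, 12 mod 4=0
i=1  r:2·0+1=>1  c:3

1,3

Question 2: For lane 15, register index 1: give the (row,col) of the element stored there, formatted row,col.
7,3

L=15=>grp=15>>2=3, tig=15&3=3
[1]=>row 3·2+1=7  col grp=3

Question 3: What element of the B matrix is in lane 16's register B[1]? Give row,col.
1,4

L=16→G=16>>2=4, T=16&3=0
[1]→row 0·2+1=1  col G=4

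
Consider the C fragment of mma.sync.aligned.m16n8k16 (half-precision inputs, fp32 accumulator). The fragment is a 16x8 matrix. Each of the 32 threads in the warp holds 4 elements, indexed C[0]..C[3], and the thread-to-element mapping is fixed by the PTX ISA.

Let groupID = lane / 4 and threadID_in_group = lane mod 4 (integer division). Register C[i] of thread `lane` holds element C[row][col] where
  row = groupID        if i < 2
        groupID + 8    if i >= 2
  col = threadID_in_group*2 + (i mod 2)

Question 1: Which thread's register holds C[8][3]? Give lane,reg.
1,3

r=8->g=0,rb=1  c=3->t=1,b0=1
L=0*4+1=1  i=1*2+1=3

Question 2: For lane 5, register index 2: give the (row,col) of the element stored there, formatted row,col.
9,2

L=5⇒gr=5>>2=1, th=5&3=1
[2]⇒row 1+8=9  col 1·2+0=2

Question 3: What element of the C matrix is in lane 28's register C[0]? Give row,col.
7,0

28: grp=7,tig=0
[0] (7+0,0*2+0) = (7,0)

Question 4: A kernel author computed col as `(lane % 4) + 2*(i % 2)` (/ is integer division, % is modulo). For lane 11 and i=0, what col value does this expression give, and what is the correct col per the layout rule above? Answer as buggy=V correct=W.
`(lane % 4) + 2*(i % 2)`[11,0]=>3
11: grp=2,tig=3
[0] (2+0,3*2+0) = (2,6)
col: 3 vs 6

buggy=3 correct=6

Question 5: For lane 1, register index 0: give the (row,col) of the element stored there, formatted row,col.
lane 1: gid=0 (1/4), tid=1 (1%4)
i=0: r=0+0=0, c=1*2+0=2

0,2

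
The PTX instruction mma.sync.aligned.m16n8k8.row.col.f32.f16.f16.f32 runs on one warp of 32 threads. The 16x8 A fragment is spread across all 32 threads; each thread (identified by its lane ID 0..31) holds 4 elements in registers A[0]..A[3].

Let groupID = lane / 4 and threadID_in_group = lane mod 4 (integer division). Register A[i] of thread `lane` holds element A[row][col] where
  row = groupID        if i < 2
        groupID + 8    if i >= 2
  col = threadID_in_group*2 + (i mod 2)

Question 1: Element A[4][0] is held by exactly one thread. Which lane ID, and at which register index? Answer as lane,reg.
16,0

r=4⇒gr=4,Rb=0  c=0⇒th=0,odd=0
L=4*4+0=16  i=0*2+0=0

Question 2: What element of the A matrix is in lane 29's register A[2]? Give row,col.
15,2

L=29->gid=29>>2=7, tid=29&3=1
[2]->row 7+8=15  col 1·2+0=2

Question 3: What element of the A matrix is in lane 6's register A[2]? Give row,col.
9,4

6: g=1,t=2
[2] (1+8,2*2+0) = (9,4)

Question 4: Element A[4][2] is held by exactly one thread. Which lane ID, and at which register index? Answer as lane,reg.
r=4→G=4,rhi=0  c=2→T=1,p=0
L=4*4+1=17  i=0*2+0=0

17,0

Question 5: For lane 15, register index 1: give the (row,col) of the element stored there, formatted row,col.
L=15->g=15>>2=3, t=15&3=3
[1]->row 3+0=3  col 3·2+1=7

3,7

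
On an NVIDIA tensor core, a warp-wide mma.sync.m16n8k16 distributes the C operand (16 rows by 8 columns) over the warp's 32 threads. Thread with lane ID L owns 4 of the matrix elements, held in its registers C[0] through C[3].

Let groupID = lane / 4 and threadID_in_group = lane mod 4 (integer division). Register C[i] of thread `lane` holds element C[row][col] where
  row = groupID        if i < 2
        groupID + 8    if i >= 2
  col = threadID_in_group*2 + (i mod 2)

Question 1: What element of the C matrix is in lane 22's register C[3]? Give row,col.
22: g=5,t=2
[3] (5+8,2*2+1) = (13,5)

13,5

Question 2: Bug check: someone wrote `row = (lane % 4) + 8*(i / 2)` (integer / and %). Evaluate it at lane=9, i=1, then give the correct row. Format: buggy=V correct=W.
buggy=1 correct=2

`(lane % 4) + 8*(i / 2)`[9,1]⇒1
L=9⇒gr=9>>2=2, th=9&3=1
[1]⇒row 2+0=2  col 1·2+1=3
row: 1 vs 2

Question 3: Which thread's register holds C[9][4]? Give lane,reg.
r:9=>grp=1,rB=1  c:4=>tig=2,lo=0
L=1*4+2=6  i=1*2+0=2

6,2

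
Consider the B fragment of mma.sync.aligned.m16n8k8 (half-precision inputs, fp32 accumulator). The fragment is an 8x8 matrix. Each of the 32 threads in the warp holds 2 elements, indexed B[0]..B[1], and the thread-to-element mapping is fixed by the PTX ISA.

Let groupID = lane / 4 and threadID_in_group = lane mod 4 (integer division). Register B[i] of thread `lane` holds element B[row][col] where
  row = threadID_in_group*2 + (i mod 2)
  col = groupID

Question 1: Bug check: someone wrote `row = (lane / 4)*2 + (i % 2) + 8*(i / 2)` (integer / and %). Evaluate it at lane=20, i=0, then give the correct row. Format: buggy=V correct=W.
`(lane / 4)*2 + (i % 2) + 8*(i / 2)`[20,0]->10
20: gid=5,tid=0
[0] (0*2+0,5) = (0,5)
row: 10 vs 0

buggy=10 correct=0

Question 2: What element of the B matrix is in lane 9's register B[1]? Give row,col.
3,2

lane 9: gr=2 (9/4), th=1 (9%4)
i=1: r=1*2+1=3, c=gr=2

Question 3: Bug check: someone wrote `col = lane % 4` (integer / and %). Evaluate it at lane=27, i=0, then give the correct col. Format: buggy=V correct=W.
buggy=3 correct=6

`lane % 4`[27,0]->3
lane 27: gid=6 (27/4), tid=3 (27%4)
i=0: r=3*2+0=6, c=gid=6
col: 3 vs 6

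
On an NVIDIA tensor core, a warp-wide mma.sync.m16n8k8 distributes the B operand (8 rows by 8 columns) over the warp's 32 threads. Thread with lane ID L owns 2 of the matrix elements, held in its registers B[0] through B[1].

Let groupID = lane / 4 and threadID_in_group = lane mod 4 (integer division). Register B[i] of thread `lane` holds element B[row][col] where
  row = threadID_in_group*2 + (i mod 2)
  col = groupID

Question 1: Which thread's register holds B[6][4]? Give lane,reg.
19,0

c:4=>grp=4  r:6=>tig=3,lo=0
L=4*4+3=19  i=0=0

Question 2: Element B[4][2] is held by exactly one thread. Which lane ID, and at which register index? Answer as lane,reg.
c=2->g=2  r=4->t=2,b0=0
L=2*4+2=10  i=0=0

10,0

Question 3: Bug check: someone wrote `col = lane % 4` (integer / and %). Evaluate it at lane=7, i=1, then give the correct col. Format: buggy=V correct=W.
buggy=3 correct=1

`lane % 4`[7,1]->3
7: gid=1,tid=3
[1] (3*2+1,1) = (7,1)
col: 3 vs 1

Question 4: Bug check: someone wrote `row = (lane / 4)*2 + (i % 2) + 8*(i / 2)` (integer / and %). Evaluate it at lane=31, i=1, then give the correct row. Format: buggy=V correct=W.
`(lane / 4)*2 + (i % 2) + 8*(i / 2)`[31,1]→15
L=31→G=31>>2=7, T=31&3=3
[1]→row 3·2+1=7  col G=7
row: 15 vs 7

buggy=15 correct=7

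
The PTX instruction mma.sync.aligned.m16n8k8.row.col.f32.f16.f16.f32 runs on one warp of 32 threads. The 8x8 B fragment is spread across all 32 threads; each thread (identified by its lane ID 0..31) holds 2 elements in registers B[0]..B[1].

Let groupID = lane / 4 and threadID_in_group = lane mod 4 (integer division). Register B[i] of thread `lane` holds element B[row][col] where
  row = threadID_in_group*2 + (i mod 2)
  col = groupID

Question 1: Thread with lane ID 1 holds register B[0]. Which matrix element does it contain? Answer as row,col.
L=1⇒gr=1>>2=0, th=1&3=1
[0]⇒row 1·2+0=2  col gr=0

2,0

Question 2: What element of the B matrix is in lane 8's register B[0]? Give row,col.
lane 8: gid=2 (8/4), tid=0 (8%4)
i=0: r=0*2+0=0, c=gid=2

0,2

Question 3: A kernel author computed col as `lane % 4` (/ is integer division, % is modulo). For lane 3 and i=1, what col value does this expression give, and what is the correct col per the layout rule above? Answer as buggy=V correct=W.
buggy=3 correct=0

`lane % 4`[3,1]->3
L=3->gid=3>>2=0, tid=3&3=3
[1]->row 3·2+1=7  col gid=0
col: 3 vs 0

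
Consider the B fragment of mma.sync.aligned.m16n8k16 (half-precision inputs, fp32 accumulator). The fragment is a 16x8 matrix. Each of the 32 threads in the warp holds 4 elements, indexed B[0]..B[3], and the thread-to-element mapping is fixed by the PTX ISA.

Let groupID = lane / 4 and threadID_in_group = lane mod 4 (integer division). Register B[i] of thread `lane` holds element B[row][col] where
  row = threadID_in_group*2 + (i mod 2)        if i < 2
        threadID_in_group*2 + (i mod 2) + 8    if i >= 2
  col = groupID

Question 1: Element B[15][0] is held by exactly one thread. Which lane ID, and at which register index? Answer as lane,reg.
c=0->g=0  r=15->rb=1,t=3,b0=1
L=0*4+3=3  i=1*2+1=3

3,3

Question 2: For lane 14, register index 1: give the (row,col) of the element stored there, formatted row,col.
5,3

lane 14⇒14/4=3, 14 mod 4=2
i=1  r:2·2+1+0⇒5  c:3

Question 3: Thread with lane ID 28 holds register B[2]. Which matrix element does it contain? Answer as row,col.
8,7

lane 28⇒28/4=7, 28 mod 4=0
i=2  r:2·0+0+8⇒8  c:7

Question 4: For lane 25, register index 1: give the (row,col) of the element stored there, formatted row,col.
3,6

lane 25: g=6 (25/4), t=1 (25%4)
i=1: r=1*2+1+0=3, c=g=6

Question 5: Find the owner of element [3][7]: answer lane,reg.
c=7→G=7  r=3→rhi=0,T=1,p=1
L=7*4+1=29  i=0*2+1=1

29,1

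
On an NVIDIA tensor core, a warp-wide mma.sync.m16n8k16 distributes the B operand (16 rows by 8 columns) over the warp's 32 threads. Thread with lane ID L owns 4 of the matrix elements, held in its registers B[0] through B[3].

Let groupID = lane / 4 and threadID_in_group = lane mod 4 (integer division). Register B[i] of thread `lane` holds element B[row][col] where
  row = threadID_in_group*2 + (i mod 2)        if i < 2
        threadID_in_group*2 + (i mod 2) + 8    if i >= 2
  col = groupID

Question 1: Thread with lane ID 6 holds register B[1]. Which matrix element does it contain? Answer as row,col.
5,1

6: gr=1,th=2
[1] (2*2+1+0,1) = (5,1)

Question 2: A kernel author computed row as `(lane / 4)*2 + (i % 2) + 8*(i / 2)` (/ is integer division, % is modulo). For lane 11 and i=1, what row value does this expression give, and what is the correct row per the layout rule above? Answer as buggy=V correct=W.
buggy=5 correct=7

`(lane / 4)*2 + (i % 2) + 8*(i / 2)`[11,1]⇒5
L=11⇒gr=11>>2=2, th=11&3=3
[1]⇒row 3·2+1+0=7  col gr=2
row: 5 vs 7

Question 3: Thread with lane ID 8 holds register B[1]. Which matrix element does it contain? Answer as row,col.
L=8->gid=8>>2=2, tid=8&3=0
[1]->row 0·2+1+0=1  col gid=2

1,2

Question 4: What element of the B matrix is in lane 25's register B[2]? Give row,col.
lane 25: gr=6 (25/4), th=1 (25%4)
i=2: r=1*2+0+8=10, c=gr=6

10,6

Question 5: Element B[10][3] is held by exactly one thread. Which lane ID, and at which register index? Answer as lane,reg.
13,2

c=3⇒gr=3  r=10⇒Rb=1,th=1,odd=0
L=3*4+1=13  i=1*2+0=2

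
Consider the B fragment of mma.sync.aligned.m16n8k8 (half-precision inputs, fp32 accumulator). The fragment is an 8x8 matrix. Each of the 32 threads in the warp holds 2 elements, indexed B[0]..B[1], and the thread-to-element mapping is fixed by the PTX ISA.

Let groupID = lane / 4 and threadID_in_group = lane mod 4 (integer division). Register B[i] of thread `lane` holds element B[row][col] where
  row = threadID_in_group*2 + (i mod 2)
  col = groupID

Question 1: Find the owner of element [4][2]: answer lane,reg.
10,0

c:2=>grp=2  r:4=>tig=2,lo=0
L=2*4+2=10  i=0=0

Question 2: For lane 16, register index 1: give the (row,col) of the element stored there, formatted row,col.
lane 16->16/4=4, 16 mod 4=0
i=1  r:2·0+1->1  c:4

1,4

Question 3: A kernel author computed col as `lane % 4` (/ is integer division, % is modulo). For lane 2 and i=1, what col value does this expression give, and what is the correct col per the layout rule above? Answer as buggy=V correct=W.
`lane % 4`[2,1]->2
lane 2: g=0 (2/4), t=2 (2%4)
i=1: r=2*2+1=5, c=g=0
col: 2 vs 0

buggy=2 correct=0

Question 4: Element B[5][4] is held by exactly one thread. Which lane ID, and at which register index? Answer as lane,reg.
c=4→G=4  r=5→T=2,p=1
L=4*4+2=18  i=1=1

18,1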